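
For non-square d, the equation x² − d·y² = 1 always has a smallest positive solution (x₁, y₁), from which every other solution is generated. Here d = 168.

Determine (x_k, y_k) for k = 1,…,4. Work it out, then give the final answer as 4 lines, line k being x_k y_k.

√168 = [12; 1,24, …], period ℓ=2 (even) → k=1
a_0=12:  p_0=12·1+0=12,  q_0=12·0+1=1
a_1=1:  p_1=1·12+1=13,  q_1=1·1+0=1
→ (13, 1).  Check: 13²=169, 168·1²=168, difference 1.
(x_2, y_2) = (13·13 + 168·1·1, 13·1 + 1·13) = (337, 26)
(x_3, y_3) = (13·337 + 168·1·26, 13·26 + 1·337) = (8749, 675)
(x_4, y_4) = (13·8749 + 168·1·675, 13·675 + 1·8749) = (227137, 17524)

13 1
337 26
8749 675
227137 17524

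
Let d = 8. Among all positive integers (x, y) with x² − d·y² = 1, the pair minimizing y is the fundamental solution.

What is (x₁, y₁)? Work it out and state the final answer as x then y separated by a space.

3 1

√8 = [2; 1,4, …], period ℓ=2 (even) → k=1
a_0=2:  p_0=2·1+0=2,  q_0=2·0+1=1
a_1=1:  p_1=1·2+1=3,  q_1=1·1+0=1
→ (3, 1).  Check: 3²=9, 8·1²=8, difference 1.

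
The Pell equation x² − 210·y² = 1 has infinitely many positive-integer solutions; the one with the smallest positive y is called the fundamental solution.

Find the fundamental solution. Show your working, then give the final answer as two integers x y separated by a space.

√210 → a₀=14, period (2,28); ℓ=2 even so k=1
i=0: a=14 ⇒ p=14, q=1
i=1: a=2 ⇒ p=29, q=2
(x₁, y₁) = (29, 2);  29² − 210·2² = 1 ✓

29 2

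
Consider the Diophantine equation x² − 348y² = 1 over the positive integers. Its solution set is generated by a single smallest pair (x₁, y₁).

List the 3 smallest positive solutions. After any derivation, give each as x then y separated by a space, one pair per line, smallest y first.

1567 84
4910977 263256
15391000351 825044220

√348 = [18; 1,1,1,8,1,1,1,36, …], period ℓ=8 (even) → k=7
a_0=18:  p_0=18·1+0=18,  q_0=18·0+1=1
a_1=1:  p_1=1·18+1=19,  q_1=1·1+0=1
a_2=1:  p_2=1·19+18=37,  q_2=1·1+1=2
a_3=1:  p_3=1·37+19=56,  q_3=1·2+1=3
a_4=8:  p_4=8·56+37=485,  q_4=8·3+2=26
a_5=1:  p_5=1·485+56=541,  q_5=1·26+3=29
a_6=1:  p_6=1·541+485=1026,  q_6=1·29+26=55
a_7=1:  p_7=1·1026+541=1567,  q_7=1·55+29=84
→ (1567, 84).  Check: 1567²=2455489, 348·84²=2455488, difference 1.
(1567+84√348)^2 = 4910977 + 263256√348
(1567+84√348)^3 = 15391000351 + 825044220√348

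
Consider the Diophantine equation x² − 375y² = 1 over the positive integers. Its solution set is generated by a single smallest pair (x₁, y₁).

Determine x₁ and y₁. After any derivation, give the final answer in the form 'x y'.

d=375: √d = [19; 2,1,2,1,5,1,2,1,2,38] (ℓ=10, even), read p_9/q_9
k=0  a_k=19  p_k/q_k = 19/1
…
k=2  a_k=1  p_k/q_k = 58/3
…
k=6  a_k=1  p_k/q_k = 1433/74
…
k=8  a_k=1  p_k/q_k = 5519/285
k=9  a_k=2  p_k/q_k = 15124/781
→ (15124, 781).  Check: 15124²=228735376, 375·781²=228735375, difference 1.

15124 781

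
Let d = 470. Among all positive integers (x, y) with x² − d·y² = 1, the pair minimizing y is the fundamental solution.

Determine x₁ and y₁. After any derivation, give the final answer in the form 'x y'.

1691 78

√470 → a₀=21, period (1,2,8,2,1,42); ℓ=6 even so k=5
k=0  a_k=21  p_k/q_k = 21/1
…
k=4  a_k=2  p_k/q_k = 1149/53
k=5  a_k=1  p_k/q_k = 1691/78
fundamental: x₁=1691, y₁=78  (since 2859481 − 470·6084 = 1)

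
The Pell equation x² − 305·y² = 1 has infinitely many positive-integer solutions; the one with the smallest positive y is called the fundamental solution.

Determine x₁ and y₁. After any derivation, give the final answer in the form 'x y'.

√305 = [17; 2,6,2,34, …], period ℓ=4 (even) → k=3
i=0: a=17 ⇒ p=17, q=1
i=1: a=2 ⇒ p=35, q=2
i=2: a=6 ⇒ p=227, q=13
i=3: a=2 ⇒ p=489, q=28
(x₁, y₁) = (489, 28);  489² − 305·28² = 1 ✓

489 28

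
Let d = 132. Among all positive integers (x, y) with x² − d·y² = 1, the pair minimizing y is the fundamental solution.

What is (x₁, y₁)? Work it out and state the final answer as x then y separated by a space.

√132 → a₀=11, period (2,22); ℓ=2 even so k=1
a_0=11:  p_0=11·1+0=11,  q_0=11·0+1=1
a_1=2:  p_1=2·11+1=23,  q_1=2·1+0=2
→ (23, 2).  Check: 23²=529, 132·2²=528, difference 1.

23 2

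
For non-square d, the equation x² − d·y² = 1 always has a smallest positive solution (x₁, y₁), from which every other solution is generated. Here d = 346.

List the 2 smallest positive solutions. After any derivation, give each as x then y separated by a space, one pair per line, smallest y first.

√346 → a₀=18, period (1,1,1,1,36); ℓ=5 odd so k=9
i=0: a=18 ⇒ p=18, q=1
i=1: a=1 ⇒ p=19, q=1
…
i=3: a=1 ⇒ p=56, q=3
…
i=6: a=1 ⇒ p=3497, q=188
…
i=8: a=1 ⇒ p=10398, q=559
i=9: a=1 ⇒ p=17299, q=930
fundamental: x₁=17299, y₁=930  (since 299255401 − 346·864900 = 1)
(x_2, y_2) = (17299·17299 + 346·930·930, 17299·930 + 930·17299) = (598510801, 32176140)

17299 930
598510801 32176140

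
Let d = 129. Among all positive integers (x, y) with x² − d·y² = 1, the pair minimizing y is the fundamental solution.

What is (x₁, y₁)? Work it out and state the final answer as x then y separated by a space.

16855 1484

√129 → a₀=11, period (2,1,3,1,6,1,3,1,2,22); ℓ=10 even so k=9
k=0  a_k=11  p_k/q_k = 11/1
…
k=5  a_k=6  p_k/q_k = 1079/95
…
k=7  a_k=3  p_k/q_k = 4793/422
k=8  a_k=1  p_k/q_k = 6031/531
k=9  a_k=2  p_k/q_k = 16855/1484
fundamental: x₁=16855, y₁=1484  (since 284091025 − 129·2202256 = 1)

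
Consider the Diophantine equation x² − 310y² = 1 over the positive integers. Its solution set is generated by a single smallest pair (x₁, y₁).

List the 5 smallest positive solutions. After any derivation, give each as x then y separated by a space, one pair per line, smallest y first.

848719 48204
1440647881921 81823301352
2445410459391369679 138889981000287972
4150932639366927117300481 235757131569084991314384
7045950797499272621676902497999 400183113896225599505705060220

√310 → a₀=17, period (1,1,1,1,5,…,1,1,34); ℓ=16 even so k=15
step 0: (17, 1)  from 17·(1,0) + (0,1)
step 1: (18, 1)  from 1·(17,1) + (1,0)
step 2: (35, 2)  from 1·(18,1) + (17,1)
step 3: (53, 3)  from 1·(35,2) + (18,1)
…
step 6: (1567, 89)  from 3·(493,28) + (88,5)
…
step 8: (5687, 323)  from 2·(2060,117) + (1567,89)
…
step 11: (152387, 8655)  from 5·(28928,1643) + (7747,440)
step 12: (181315, 10298)  from 1·(152387,8655) + (28928,1643)
step 13: (333702, 18953)  from 1·(181315,10298) + (152387,8655)
step 14: (515017, 29251)  from 1·(333702,18953) + (181315,10298)
step 15: (848719, 48204)  from 1·(515017,29251) + (333702,18953)
→ (848719, 48204).  Check: 848719²=720323940961, 310·48204²=720323940960, difference 1.
n=2: (848719,48204)∘(848719,48204) = (848719·848719+310·48204·48204, 848719·48204+48204·848719) = (1440647881921,81823301352)
n=3: (1440647881921,81823301352)∘(848719,48204) = (848719·1440647881921+310·48204·81823301352, 848719·81823301352+48204·1440647881921) = (2445410459391369679,138889981000287972)
n=4: (2445410459391369679,138889981000287972)∘(848719,48204) = (848719·2445410459391369679+310·48204·138889981000287972, 848719·138889981000287972+48204·2445410459391369679) = (4150932639366927117300481,235757131569084991314384)
n=5: (4150932639366927117300481,235757131569084991314384)∘(848719,48204) = (848719·4150932639366927117300481+310·48204·235757131569084991314384, 848719·235757131569084991314384+48204·4150932639366927117300481) = (7045950797499272621676902497999,400183113896225599505705060220)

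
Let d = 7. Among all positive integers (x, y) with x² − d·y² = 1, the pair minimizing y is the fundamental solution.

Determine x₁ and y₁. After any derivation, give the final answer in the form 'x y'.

d=7: √d = [2; 1,1,1,4] (ℓ=4, even), read p_3/q_3
step 0: (2, 1)  from 2·(1,0) + (0,1)
step 1: (3, 1)  from 1·(2,1) + (1,0)
step 2: (5, 2)  from 1·(3,1) + (2,1)
step 3: (8, 3)  from 1·(5,2) + (3,1)
→ (8, 3).  Check: 8²=64, 7·3²=63, difference 1.

8 3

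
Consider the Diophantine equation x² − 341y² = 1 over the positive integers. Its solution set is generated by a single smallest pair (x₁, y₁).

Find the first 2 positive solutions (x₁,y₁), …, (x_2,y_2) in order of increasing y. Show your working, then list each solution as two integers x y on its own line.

√341 → a₀=18, period (2,6,1,8,2,…,6,2,36); ℓ=14 even so k=13
i=0: a=18 ⇒ p=18, q=1
i=1: a=2 ⇒ p=37, q=2
…
i=3: a=1 ⇒ p=277, q=15
…
i=5: a=2 ⇒ p=5189, q=281
…
i=7: a=2 ⇒ p=20479, q=1109
i=8: a=1 ⇒ p=28124, q=1523
i=9: a=2 ⇒ p=76727, q=4155
i=10: a=8 ⇒ p=641940, q=34763
i=11: a=1 ⇒ p=718667, q=38918
i=12: a=6 ⇒ p=4953942, q=268271
i=13: a=2 ⇒ p=10626551, q=575460
fundamental: x₁=10626551, y₁=575460  (since 112923586155601 − 341·331154211600 = 1)
(x_2, y_2) = (10626551·10626551 + 341·575460·575460, 10626551·575460 + 575460·10626551) = (225847172311201, 12230310076920)

10626551 575460
225847172311201 12230310076920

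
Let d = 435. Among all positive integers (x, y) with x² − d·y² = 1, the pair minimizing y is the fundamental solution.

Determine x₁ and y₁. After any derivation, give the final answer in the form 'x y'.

146 7

√435 → a₀=20, period (1,5,1,40); ℓ=4 even so k=3
step 0: (20, 1)  from 20·(1,0) + (0,1)
step 1: (21, 1)  from 1·(20,1) + (1,0)
step 2: (125, 6)  from 5·(21,1) + (20,1)
step 3: (146, 7)  from 1·(125,6) + (21,1)
(x₁, y₁) = (146, 7);  146² − 435·7² = 1 ✓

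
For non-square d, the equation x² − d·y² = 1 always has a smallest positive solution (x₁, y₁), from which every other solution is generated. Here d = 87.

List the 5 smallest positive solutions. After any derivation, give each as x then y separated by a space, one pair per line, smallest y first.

28 3
1567 168
87724 9405
4910977 526512
274926988 29475267

√87 = [9; 3,18, …], period ℓ=2 (even) → k=1
i=0: a=9 ⇒ p=9, q=1
i=1: a=3 ⇒ p=28, q=3
(x₁, y₁) = (28, 3);  28² − 87·3² = 1 ✓
(28+3√87)^2 = 1567 + 168√87
(28+3√87)^3 = 87724 + 9405√87
(28+3√87)^4 = 4910977 + 526512√87
(28+3√87)^5 = 274926988 + 29475267√87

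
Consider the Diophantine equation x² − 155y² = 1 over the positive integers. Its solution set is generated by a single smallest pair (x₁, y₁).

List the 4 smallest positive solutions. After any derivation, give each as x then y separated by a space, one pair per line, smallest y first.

249 20
124001 9960
61752249 4960060
30752496001 2470099920

√155 → a₀=12, period (2,4,2,24); ℓ=4 even so k=3
k=0  a_k=12  p_k/q_k = 12/1
k=1  a_k=2  p_k/q_k = 25/2
k=2  a_k=4  p_k/q_k = 112/9
k=3  a_k=2  p_k/q_k = 249/20
(x₁, y₁) = (249, 20);  249² − 155·20² = 1 ✓
(249+20√155)^2 = 124001 + 9960√155
(249+20√155)^3 = 61752249 + 4960060√155
(249+20√155)^4 = 30752496001 + 2470099920√155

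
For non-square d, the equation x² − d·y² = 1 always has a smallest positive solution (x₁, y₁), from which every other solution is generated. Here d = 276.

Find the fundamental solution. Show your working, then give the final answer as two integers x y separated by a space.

[16; 1,1,1,1,2,2,2,1,1,1,1,32] for √276; ℓ=12 ⇒ convergent index 11
i=0: a=16 ⇒ p=16, q=1
…
i=2: a=1 ⇒ p=33, q=2
i=3: a=1 ⇒ p=50, q=3
i=4: a=1 ⇒ p=83, q=5
i=5: a=2 ⇒ p=216, q=13
i=6: a=2 ⇒ p=515, q=31
i=7: a=2 ⇒ p=1246, q=75
i=8: a=1 ⇒ p=1761, q=106
i=9: a=1 ⇒ p=3007, q=181
i=10: a=1 ⇒ p=4768, q=287
i=11: a=1 ⇒ p=7775, q=468
fundamental: x₁=7775, y₁=468  (since 60450625 − 276·219024 = 1)

7775 468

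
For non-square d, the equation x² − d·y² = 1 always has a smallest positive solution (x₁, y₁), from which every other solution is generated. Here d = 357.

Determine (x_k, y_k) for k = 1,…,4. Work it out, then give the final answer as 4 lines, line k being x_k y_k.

√357 = [18; 1,8,2,8,1,36, …], period ℓ=6 (even) → k=5
a_0=18:  p_0=18·1+0=18,  q_0=18·0+1=1
a_1=1:  p_1=1·18+1=19,  q_1=1·1+0=1
a_2=8:  p_2=8·19+18=170,  q_2=8·1+1=9
a_3=2:  p_3=2·170+19=359,  q_3=2·9+1=19
a_4=8:  p_4=8·359+170=3042,  q_4=8·19+9=161
a_5=1:  p_5=1·3042+359=3401,  q_5=1·161+19=180
(x₁, y₁) = (3401, 180);  3401² − 357·180² = 1 ✓
n=2: (3401,180)∘(3401,180) = (3401·3401+357·180·180, 3401·180+180·3401) = (23133601,1224360)
n=3: (23133601,1224360)∘(3401,180) = (3401·23133601+357·180·1224360, 3401·1224360+180·23133601) = (157354750601,8328096540)
n=4: (157354750601,8328096540)∘(3401,180) = (3401·157354750601+357·180·8328096540, 3401·8328096540+180·157354750601) = (1070326990454401,56647711440720)

3401 180
23133601 1224360
157354750601 8328096540
1070326990454401 56647711440720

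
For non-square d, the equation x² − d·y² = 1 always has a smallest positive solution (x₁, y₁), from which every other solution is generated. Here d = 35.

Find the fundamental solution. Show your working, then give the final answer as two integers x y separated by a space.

6 1

√35 → a₀=5, period (1,10); ℓ=2 even so k=1
i=0: a=5 ⇒ p=5, q=1
i=1: a=1 ⇒ p=6, q=1
(x₁, y₁) = (6, 1);  6² − 35·1² = 1 ✓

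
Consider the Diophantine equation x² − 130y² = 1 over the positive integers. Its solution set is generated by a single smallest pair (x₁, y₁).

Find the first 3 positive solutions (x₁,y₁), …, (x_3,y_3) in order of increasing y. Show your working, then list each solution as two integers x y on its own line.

6499 570
84474001 7408860
1097993058499 96300361710

√130 → a₀=11, period (2,2,22); ℓ=3 odd so k=5
i=0: a=11 ⇒ p=11, q=1
i=1: a=2 ⇒ p=23, q=2
…
i=4: a=2 ⇒ p=2611, q=229
i=5: a=2 ⇒ p=6499, q=570
(x₁, y₁) = (6499, 570);  6499² − 130·570² = 1 ✓
k=2:  x_2 = 6499·6499+130·570·570 = 84474001,  y_2 = 6499·570+570·6499 = 7408860
k=3:  x_3 = 6499·84474001+130·570·7408860 = 1097993058499,  y_3 = 6499·7408860+570·84474001 = 96300361710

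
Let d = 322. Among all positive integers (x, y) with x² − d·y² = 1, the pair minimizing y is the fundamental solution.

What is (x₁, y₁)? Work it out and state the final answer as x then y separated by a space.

323 18

[17; 1,16,1,34] for √322; ℓ=4 ⇒ convergent index 3
a_0=17:  p_0=17·1+0=17,  q_0=17·0+1=1
…
a_2=16:  p_2=16·18+17=305,  q_2=16·1+1=17
a_3=1:  p_3=1·305+18=323,  q_3=1·17+1=18
(x₁, y₁) = (323, 18);  323² − 322·18² = 1 ✓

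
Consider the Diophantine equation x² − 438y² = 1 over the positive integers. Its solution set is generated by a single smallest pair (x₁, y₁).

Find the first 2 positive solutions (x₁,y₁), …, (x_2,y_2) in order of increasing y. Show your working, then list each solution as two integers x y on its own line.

293 14
171697 8204

√438 → a₀=20, period (1,12,1,40); ℓ=4 even so k=3
a_0=20:  p_0=20·1+0=20,  q_0=20·0+1=1
a_1=1:  p_1=1·20+1=21,  q_1=1·1+0=1
a_2=12:  p_2=12·21+20=272,  q_2=12·1+1=13
a_3=1:  p_3=1·272+21=293,  q_3=1·13+1=14
→ (293, 14).  Check: 293²=85849, 438·14²=85848, difference 1.
k=2:  x_2 = 293·293+438·14·14 = 171697,  y_2 = 293·14+14·293 = 8204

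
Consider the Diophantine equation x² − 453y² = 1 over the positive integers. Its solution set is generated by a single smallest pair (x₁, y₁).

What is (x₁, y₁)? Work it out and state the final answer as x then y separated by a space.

1653751 77700

[21; 3,1,1,10,14,10,1,1,3,42] for √453; ℓ=10 ⇒ convergent index 9
k=0  a_k=21  p_k/q_k = 21/1
…
k=3  a_k=1  p_k/q_k = 149/7
…
k=5  a_k=14  p_k/q_k = 22199/1043
…
k=7  a_k=1  p_k/q_k = 245764/11547
k=8  a_k=1  p_k/q_k = 469329/22051
k=9  a_k=3  p_k/q_k = 1653751/77700
→ (1653751, 77700).  Check: 1653751²=2734892370001, 453·77700²=2734892370000, difference 1.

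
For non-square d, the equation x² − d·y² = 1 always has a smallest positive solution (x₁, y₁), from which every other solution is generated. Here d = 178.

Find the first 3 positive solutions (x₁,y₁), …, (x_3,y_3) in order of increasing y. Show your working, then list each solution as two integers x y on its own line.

√178 = [13; 2,1,12,1,2,26, …], period ℓ=6 (even) → k=5
k=0  a_k=13  p_k/q_k = 13/1
k=1  a_k=2  p_k/q_k = 27/2
…
k=4  a_k=1  p_k/q_k = 547/41
k=5  a_k=2  p_k/q_k = 1601/120
fundamental: x₁=1601, y₁=120  (since 2563201 − 178·14400 = 1)
(1601+120√178)^2 = 5126401 + 384240√178
(1601+120√178)^3 = 16414734401 + 1230336360√178

1601 120
5126401 384240
16414734401 1230336360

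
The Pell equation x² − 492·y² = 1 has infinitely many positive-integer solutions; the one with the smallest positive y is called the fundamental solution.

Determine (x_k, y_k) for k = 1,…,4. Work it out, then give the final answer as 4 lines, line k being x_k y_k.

d=492: √d = [22; 5,1,1,10,1,1,5,44] (ℓ=8, even), read p_7/q_7
i=0: a=22 ⇒ p=22, q=1
…
i=3: a=1 ⇒ p=244, q=11
…
i=5: a=1 ⇒ p=2817, q=127
i=6: a=1 ⇒ p=5390, q=243
i=7: a=5 ⇒ p=29767, q=1342
(x₁, y₁) = (29767, 1342);  29767² − 492·1342² = 1 ✓
n=2: (29767,1342)∘(29767,1342) = (29767·29767+492·1342·1342, 29767·1342+1342·29767) = (1772148577,79894628)
n=3: (1772148577,79894628)∘(29767,1342) = (29767·1772148577+492·1342·79894628, 29767·79894628+1342·1772148577) = (105503093353351,4756446782010)
n=4: (105503093353351,4756446782010)∘(29767,1342) = (29767·105503093353351+492·1342·4756446782010, 29767·4756446782010+1342·105503093353351) = (6281021157926249857,283170302640288712)

29767 1342
1772148577 79894628
105503093353351 4756446782010
6281021157926249857 283170302640288712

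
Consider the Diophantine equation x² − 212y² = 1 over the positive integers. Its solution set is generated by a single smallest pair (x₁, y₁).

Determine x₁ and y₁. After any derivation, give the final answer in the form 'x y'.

√212 → a₀=14, period (1,1,3,1,1,…,1,1,28); ℓ=14 even so k=13
i=0: a=14 ⇒ p=14, q=1
…
i=7: a=6 ⇒ p=2417, q=166
…
i=11: a=3 ⇒ p=29135, q=2001
i=12: a=1 ⇒ p=37114, q=2549
i=13: a=1 ⇒ p=66249, q=4550
→ (66249, 4550).  Check: 66249²=4388930001, 212·4550²=4388930000, difference 1.

66249 4550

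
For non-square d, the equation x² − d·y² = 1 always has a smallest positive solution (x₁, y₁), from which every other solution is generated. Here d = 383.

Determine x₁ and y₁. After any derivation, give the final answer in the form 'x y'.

18768 959

[19; 1,1,3,19,3,1,1,38] for √383; ℓ=8 ⇒ convergent index 7
step 0: (19, 1)  from 19·(1,0) + (0,1)
step 1: (20, 1)  from 1·(19,1) + (1,0)
step 2: (39, 2)  from 1·(20,1) + (19,1)
step 3: (137, 7)  from 3·(39,2) + (20,1)
…
step 6: (10705, 547)  from 1·(8063,412) + (2642,135)
step 7: (18768, 959)  from 1·(10705,547) + (8063,412)
(x₁, y₁) = (18768, 959);  18768² − 383·959² = 1 ✓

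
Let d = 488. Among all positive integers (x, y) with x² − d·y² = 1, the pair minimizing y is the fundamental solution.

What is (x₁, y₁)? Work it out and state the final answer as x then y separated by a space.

d=488: √d = [22; 11,44] (ℓ=2, even), read p_1/q_1
k=0  a_k=22  p_k/q_k = 22/1
k=1  a_k=11  p_k/q_k = 243/11
fundamental: x₁=243, y₁=11  (since 59049 − 488·121 = 1)

243 11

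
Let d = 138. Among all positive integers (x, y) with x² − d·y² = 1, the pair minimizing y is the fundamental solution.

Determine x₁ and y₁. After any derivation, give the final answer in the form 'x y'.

47 4

[11; 1,2,1,22] for √138; ℓ=4 ⇒ convergent index 3
a_0=11:  p_0=11·1+0=11,  q_0=11·0+1=1
…
a_2=2:  p_2=2·12+11=35,  q_2=2·1+1=3
a_3=1:  p_3=1·35+12=47,  q_3=1·3+1=4
(x₁, y₁) = (47, 4);  47² − 138·4² = 1 ✓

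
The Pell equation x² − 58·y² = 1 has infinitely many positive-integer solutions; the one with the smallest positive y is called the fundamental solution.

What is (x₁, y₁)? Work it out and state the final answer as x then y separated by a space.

19603 2574

√58 → a₀=7, period (1,1,1,1,1,1,14); ℓ=7 odd so k=13
k=0  a_k=7  p_k/q_k = 7/1
k=1  a_k=1  p_k/q_k = 8/1
k=2  a_k=1  p_k/q_k = 15/2
k=3  a_k=1  p_k/q_k = 23/3
k=4  a_k=1  p_k/q_k = 38/5
k=5  a_k=1  p_k/q_k = 61/8
…
k=10  a_k=1  p_k/q_k = 4539/596
…
k=12  a_k=1  p_k/q_k = 12071/1585
k=13  a_k=1  p_k/q_k = 19603/2574
(x₁, y₁) = (19603, 2574);  19603² − 58·2574² = 1 ✓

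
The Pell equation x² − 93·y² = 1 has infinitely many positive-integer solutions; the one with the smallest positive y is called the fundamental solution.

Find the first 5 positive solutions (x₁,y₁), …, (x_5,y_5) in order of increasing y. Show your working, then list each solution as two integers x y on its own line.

d=93: √d = [9; 1,1,1,4,6,4,1,1,1,18] (ℓ=10, even), read p_9/q_9
a_0=9:  p_0=9·1+0=9,  q_0=9·0+1=1
a_1=1:  p_1=1·9+1=10,  q_1=1·1+0=1
…
a_3=1:  p_3=1·19+10=29,  q_3=1·2+1=3
…
a_5=6:  p_5=6·135+29=839,  q_5=6·14+3=87
a_6=4:  p_6=4·839+135=3491,  q_6=4·87+14=362
a_7=1:  p_7=1·3491+839=4330,  q_7=1·362+87=449
a_8=1:  p_8=1·4330+3491=7821,  q_8=1·449+362=811
a_9=1:  p_9=1·7821+4330=12151,  q_9=1·811+449=1260
(x₁, y₁) = (12151, 1260);  12151² − 93·1260² = 1 ✓
(12151+1260√93)^2 = 295293601 + 30620520√93
(12151+1260√93)^3 = 7176225079351 + 744139875780√93
(12151+1260√93)^4 = 174396621583094401 + 18084087230585040√93
(12151+1260√93)^5 = 4238186690536135053751 + 439479487133537766300√93

12151 1260
295293601 30620520
7176225079351 744139875780
174396621583094401 18084087230585040
4238186690536135053751 439479487133537766300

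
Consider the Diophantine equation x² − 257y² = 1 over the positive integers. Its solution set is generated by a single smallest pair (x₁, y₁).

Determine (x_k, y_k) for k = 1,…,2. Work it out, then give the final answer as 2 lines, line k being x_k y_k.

513 32
526337 32832

[16; 32] for √257; ℓ=1 ⇒ convergent index 1
a_0=16:  p_0=16·1+0=16,  q_0=16·0+1=1
a_1=32:  p_1=32·16+1=513,  q_1=32·1+0=32
fundamental: x₁=513, y₁=32  (since 263169 − 257·1024 = 1)
n=2: (513,32)∘(513,32) = (513·513+257·32·32, 513·32+32·513) = (526337,32832)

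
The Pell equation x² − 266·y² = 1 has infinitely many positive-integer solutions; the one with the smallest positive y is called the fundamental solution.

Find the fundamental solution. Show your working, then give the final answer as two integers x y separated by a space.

√266 = [16; 3,4,3,32, …], period ℓ=4 (even) → k=3
step 0: (16, 1)  from 16·(1,0) + (0,1)
step 1: (49, 3)  from 3·(16,1) + (1,0)
step 2: (212, 13)  from 4·(49,3) + (16,1)
step 3: (685, 42)  from 3·(212,13) + (49,3)
→ (685, 42).  Check: 685²=469225, 266·42²=469224, difference 1.

685 42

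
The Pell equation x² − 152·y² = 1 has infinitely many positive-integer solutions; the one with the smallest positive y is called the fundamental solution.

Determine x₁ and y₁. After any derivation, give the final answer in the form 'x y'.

d=152: √d = [12; 3,24] (ℓ=2, even), read p_1/q_1
step 0: (12, 1)  from 12·(1,0) + (0,1)
step 1: (37, 3)  from 3·(12,1) + (1,0)
→ (37, 3).  Check: 37²=1369, 152·3²=1368, difference 1.

37 3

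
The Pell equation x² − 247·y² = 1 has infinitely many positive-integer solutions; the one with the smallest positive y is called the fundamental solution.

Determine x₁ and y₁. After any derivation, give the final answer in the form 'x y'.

85292 5427

√247 = [15; 1,2,1,1,9,1,9,1,1,2,1,30, …], period ℓ=12 (even) → k=11
a_0=15:  p_0=15·1+0=15,  q_0=15·0+1=1
…
a_7=9:  p_7=9·1163+1053=11520,  q_7=9·74+67=733
a_8=1:  p_8=1·11520+1163=12683,  q_8=1·733+74=807
…
a_10=2:  p_10=2·24203+12683=61089,  q_10=2·1540+807=3887
a_11=1:  p_11=1·61089+24203=85292,  q_11=1·3887+1540=5427
→ (85292, 5427).  Check: 85292²=7274725264, 247·5427²=7274725263, difference 1.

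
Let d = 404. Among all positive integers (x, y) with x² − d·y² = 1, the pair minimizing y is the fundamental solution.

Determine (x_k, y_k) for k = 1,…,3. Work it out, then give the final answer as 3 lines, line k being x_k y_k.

d=404: √d = [20; 10,40] (ℓ=2, even), read p_1/q_1
k=0  a_k=20  p_k/q_k = 20/1
k=1  a_k=10  p_k/q_k = 201/10
(x₁, y₁) = (201, 10);  201² − 404·10² = 1 ✓
(x_2, y_2) = (201·201 + 404·10·10, 201·10 + 10·201) = (80801, 4020)
(x_3, y_3) = (201·80801 + 404·10·4020, 201·4020 + 10·80801) = (32481801, 1616030)

201 10
80801 4020
32481801 1616030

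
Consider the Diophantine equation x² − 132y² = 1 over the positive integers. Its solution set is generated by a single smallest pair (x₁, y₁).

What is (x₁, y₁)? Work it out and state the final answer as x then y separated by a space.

√132 → a₀=11, period (2,22); ℓ=2 even so k=1
a_0=11:  p_0=11·1+0=11,  q_0=11·0+1=1
a_1=2:  p_1=2·11+1=23,  q_1=2·1+0=2
fundamental: x₁=23, y₁=2  (since 529 − 132·4 = 1)

23 2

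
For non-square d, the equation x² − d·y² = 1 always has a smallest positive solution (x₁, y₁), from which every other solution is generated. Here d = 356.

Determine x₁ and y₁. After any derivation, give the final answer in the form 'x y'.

√356 → a₀=18, period (1,6,1,1,2,…,6,1,36); ℓ=14 even so k=13
step 0: (18, 1)  from 18·(1,0) + (0,1)
…
step 2: (132, 7)  from 6·(19,1) + (18,1)
step 3: (151, 8)  from 1·(132,7) + (19,1)
step 4: (283, 15)  from 1·(151,8) + (132,7)
step 5: (717, 38)  from 2·(283,15) + (151,8)
…
step 8: (9717, 515)  from 1·(8717,462) + (1000,53)
…
step 11: (66019, 3499)  from 1·(37868,2007) + (28151,1492)
step 12: (433982, 23001)  from 6·(66019,3499) + (37868,2007)
step 13: (500001, 26500)  from 1·(433982,23001) + (66019,3499)
(x₁, y₁) = (500001, 26500);  500001² − 356·26500² = 1 ✓

500001 26500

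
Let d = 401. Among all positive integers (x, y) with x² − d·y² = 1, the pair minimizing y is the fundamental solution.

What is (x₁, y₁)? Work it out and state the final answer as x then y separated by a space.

801 40

[20; 40] for √401; ℓ=1 ⇒ convergent index 1
i=0: a=20 ⇒ p=20, q=1
i=1: a=40 ⇒ p=801, q=40
fundamental: x₁=801, y₁=40  (since 641601 − 401·1600 = 1)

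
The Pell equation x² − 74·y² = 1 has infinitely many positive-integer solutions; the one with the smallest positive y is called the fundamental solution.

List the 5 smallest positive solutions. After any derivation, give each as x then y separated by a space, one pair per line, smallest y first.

[8; 1,1,1,1,16] for √74; ℓ=5 ⇒ convergent index 9
step 0: (8, 1)  from 8·(1,0) + (0,1)
step 1: (9, 1)  from 1·(8,1) + (1,0)
…
step 3: (26, 3)  from 1·(17,2) + (9,1)
step 4: (43, 5)  from 1·(26,3) + (17,2)
…
step 8: (2228, 259)  from 1·(1471,171) + (757,88)
step 9: (3699, 430)  from 1·(2228,259) + (1471,171)
(x₁, y₁) = (3699, 430);  3699² − 74·430² = 1 ✓
n=2: (3699,430)∘(3699,430) = (3699·3699+74·430·430, 3699·430+430·3699) = (27365201,3181140)
n=3: (27365201,3181140)∘(3699,430) = (3699·27365201+74·430·3181140, 3699·3181140+430·27365201) = (202447753299,23534073290)
n=4: (202447753299,23534073290)∘(3699,430) = (3699·202447753299+74·430·23534073290, 3699·23534073290+430·202447753299) = (1497708451540801,174105071018280)
n=5: (1497708451540801,174105071018280)∘(3699,430) = (3699·1497708451540801+74·430·174105071018280, 3699·174105071018280+430·1497708451540801) = (11080046922051092499,1288029291859162150)

3699 430
27365201 3181140
202447753299 23534073290
1497708451540801 174105071018280
11080046922051092499 1288029291859162150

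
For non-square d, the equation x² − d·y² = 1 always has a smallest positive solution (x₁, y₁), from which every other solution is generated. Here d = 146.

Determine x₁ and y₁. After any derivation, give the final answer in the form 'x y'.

[12; 12,24] for √146; ℓ=2 ⇒ convergent index 1
k=0  a_k=12  p_k/q_k = 12/1
k=1  a_k=12  p_k/q_k = 145/12
fundamental: x₁=145, y₁=12  (since 21025 − 146·144 = 1)

145 12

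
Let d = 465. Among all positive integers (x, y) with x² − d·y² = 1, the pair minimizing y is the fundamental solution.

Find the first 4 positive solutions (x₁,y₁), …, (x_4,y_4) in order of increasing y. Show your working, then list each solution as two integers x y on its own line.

15871 736
503777281 23362112
15990898437631 741560158368
507583097703505921 23538602523554944

[21; 1,1,3,2,2,2,3,1,1,42] for √465; ℓ=10 ⇒ convergent index 9
step 0: (21, 1)  from 21·(1,0) + (0,1)
step 1: (22, 1)  from 1·(21,1) + (1,0)
…
step 7: (6922, 321)  from 3·(2027,94) + (841,39)
step 8: (8949, 415)  from 1·(6922,321) + (2027,94)
step 9: (15871, 736)  from 1·(8949,415) + (6922,321)
(x₁, y₁) = (15871, 736);  15871² − 465·736² = 1 ✓
k=2:  x_2 = 15871·15871+465·736·736 = 503777281,  y_2 = 15871·736+736·15871 = 23362112
k=3:  x_3 = 15871·503777281+465·736·23362112 = 15990898437631,  y_3 = 15871·23362112+736·503777281 = 741560158368
k=4:  x_4 = 15871·15990898437631+465·736·741560158368 = 507583097703505921,  y_4 = 15871·741560158368+736·15990898437631 = 23538602523554944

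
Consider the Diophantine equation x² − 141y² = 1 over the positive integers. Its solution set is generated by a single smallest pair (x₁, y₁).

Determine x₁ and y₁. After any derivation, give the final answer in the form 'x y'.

√141 = [11; 1,6,1,22, …], period ℓ=4 (even) → k=3
k=0  a_k=11  p_k/q_k = 11/1
k=1  a_k=1  p_k/q_k = 12/1
k=2  a_k=6  p_k/q_k = 83/7
k=3  a_k=1  p_k/q_k = 95/8
fundamental: x₁=95, y₁=8  (since 9025 − 141·64 = 1)

95 8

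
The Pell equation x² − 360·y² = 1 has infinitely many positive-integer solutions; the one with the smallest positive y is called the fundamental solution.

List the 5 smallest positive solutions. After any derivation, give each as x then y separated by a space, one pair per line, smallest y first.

[18; 1,36] for √360; ℓ=2 ⇒ convergent index 1
step 0: (18, 1)  from 18·(1,0) + (0,1)
step 1: (19, 1)  from 1·(18,1) + (1,0)
→ (19, 1).  Check: 19²=361, 360·1²=360, difference 1.
(x_2, y_2) = (19·19 + 360·1·1, 19·1 + 1·19) = (721, 38)
(x_3, y_3) = (19·721 + 360·1·38, 19·38 + 1·721) = (27379, 1443)
(x_4, y_4) = (19·27379 + 360·1·1443, 19·1443 + 1·27379) = (1039681, 54796)
(x_5, y_5) = (19·1039681 + 360·1·54796, 19·54796 + 1·1039681) = (39480499, 2080805)

19 1
721 38
27379 1443
1039681 54796
39480499 2080805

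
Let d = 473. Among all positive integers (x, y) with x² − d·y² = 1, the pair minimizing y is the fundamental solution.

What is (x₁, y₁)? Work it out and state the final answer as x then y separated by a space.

√473 = [21; 1,2,1,42, …], period ℓ=4 (even) → k=3
step 0: (21, 1)  from 21·(1,0) + (0,1)
step 1: (22, 1)  from 1·(21,1) + (1,0)
step 2: (65, 3)  from 2·(22,1) + (21,1)
step 3: (87, 4)  from 1·(65,3) + (22,1)
(x₁, y₁) = (87, 4);  87² − 473·4² = 1 ✓

87 4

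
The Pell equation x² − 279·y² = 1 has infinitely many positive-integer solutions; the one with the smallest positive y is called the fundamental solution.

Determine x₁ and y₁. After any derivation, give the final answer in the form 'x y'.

1520 91

√279 = [16; 1,2,2,1,2,2,1,32, …], period ℓ=8 (even) → k=7
step 0: (16, 1)  from 16·(1,0) + (0,1)
…
step 6: (1069, 64)  from 2·(451,27) + (167,10)
step 7: (1520, 91)  from 1·(1069,64) + (451,27)
→ (1520, 91).  Check: 1520²=2310400, 279·91²=2310399, difference 1.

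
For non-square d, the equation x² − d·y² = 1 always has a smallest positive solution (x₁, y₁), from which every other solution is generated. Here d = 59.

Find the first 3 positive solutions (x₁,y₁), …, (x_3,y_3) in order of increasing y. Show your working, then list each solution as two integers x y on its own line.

√59 = [7; 1,2,7,2,1,14, …], period ℓ=6 (even) → k=5
step 0: (7, 1)  from 7·(1,0) + (0,1)
step 1: (8, 1)  from 1·(7,1) + (1,0)
…
step 4: (361, 47)  from 2·(169,22) + (23,3)
step 5: (530, 69)  from 1·(361,47) + (169,22)
→ (530, 69).  Check: 530²=280900, 59·69²=280899, difference 1.
(530+69√59)^2 = 561799 + 73140√59
(530+69√59)^3 = 595506410 + 77528331√59

530 69
561799 73140
595506410 77528331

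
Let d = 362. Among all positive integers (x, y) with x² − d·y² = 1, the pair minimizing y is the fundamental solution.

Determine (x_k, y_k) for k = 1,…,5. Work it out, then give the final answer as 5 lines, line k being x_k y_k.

√362 = [19; 38, …], period ℓ=1 (odd) → k=1
k=0  a_k=19  p_k/q_k = 19/1
k=1  a_k=38  p_k/q_k = 723/38
fundamental: x₁=723, y₁=38  (since 522729 − 362·1444 = 1)
(723+38√362)^2 = 1045457 + 54948√362
(723+38√362)^3 = 1511730099 + 79454770√362
(723+38√362)^4 = 2185960677697 + 114891542472√362
(723+38√362)^5 = 3160897628219763 + 166133090959742√362

723 38
1045457 54948
1511730099 79454770
2185960677697 114891542472
3160897628219763 166133090959742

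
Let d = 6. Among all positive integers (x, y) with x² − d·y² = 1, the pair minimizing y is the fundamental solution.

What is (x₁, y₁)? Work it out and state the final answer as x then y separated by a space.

[2; 2,4] for √6; ℓ=2 ⇒ convergent index 1
a_0=2:  p_0=2·1+0=2,  q_0=2·0+1=1
a_1=2:  p_1=2·2+1=5,  q_1=2·1+0=2
(x₁, y₁) = (5, 2);  5² − 6·2² = 1 ✓

5 2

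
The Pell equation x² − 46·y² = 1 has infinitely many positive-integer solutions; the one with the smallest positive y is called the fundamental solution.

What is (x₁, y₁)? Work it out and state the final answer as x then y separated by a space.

[6; 1,3,1,1,2,6,2,1,1,3,1,12] for √46; ℓ=12 ⇒ convergent index 11
a_0=6:  p_0=6·1+0=6,  q_0=6·0+1=1
…
a_3=1:  p_3=1·27+7=34,  q_3=1·4+1=5
a_4=1:  p_4=1·34+27=61,  q_4=1·5+4=9
…
a_6=6:  p_6=6·156+61=997,  q_6=6·23+9=147
a_7=2:  p_7=2·997+156=2150,  q_7=2·147+23=317
…
a_10=3:  p_10=3·5297+3147=19038,  q_10=3·781+464=2807
a_11=1:  p_11=1·19038+5297=24335,  q_11=1·2807+781=3588
→ (24335, 3588).  Check: 24335²=592192225, 46·3588²=592192224, difference 1.

24335 3588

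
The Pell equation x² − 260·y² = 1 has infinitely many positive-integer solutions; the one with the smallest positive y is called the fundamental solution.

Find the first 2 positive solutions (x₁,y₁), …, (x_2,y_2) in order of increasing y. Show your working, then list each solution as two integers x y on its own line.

129 8
33281 2064

√260 = [16; 8,32, …], period ℓ=2 (even) → k=1
k=0  a_k=16  p_k/q_k = 16/1
k=1  a_k=8  p_k/q_k = 129/8
fundamental: x₁=129, y₁=8  (since 16641 − 260·64 = 1)
(129+8√260)^2 = 33281 + 2064√260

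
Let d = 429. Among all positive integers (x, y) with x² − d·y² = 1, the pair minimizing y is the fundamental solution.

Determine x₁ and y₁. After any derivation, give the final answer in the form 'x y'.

[20; 1,2,2,9,1,12,1,9,2,2,1,40] for √429; ℓ=12 ⇒ convergent index 11
i=0: a=20 ⇒ p=20, q=1
i=1: a=1 ⇒ p=21, q=1
i=2: a=2 ⇒ p=62, q=3
i=3: a=2 ⇒ p=145, q=7
i=4: a=9 ⇒ p=1367, q=66
…
i=6: a=12 ⇒ p=19511, q=942
i=7: a=1 ⇒ p=21023, q=1015
i=8: a=9 ⇒ p=208718, q=10077
i=9: a=2 ⇒ p=438459, q=21169
i=10: a=2 ⇒ p=1085636, q=52415
i=11: a=1 ⇒ p=1524095, q=73584
(x₁, y₁) = (1524095, 73584);  1524095² − 429·73584² = 1 ✓

1524095 73584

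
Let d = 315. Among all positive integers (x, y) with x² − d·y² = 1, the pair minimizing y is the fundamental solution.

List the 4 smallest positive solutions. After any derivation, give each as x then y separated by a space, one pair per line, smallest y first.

71 4
10081 568
1431431 80652
203253121 11452016

√315 = [17; 1,2,1,34, …], period ℓ=4 (even) → k=3
k=0  a_k=17  p_k/q_k = 17/1
k=1  a_k=1  p_k/q_k = 18/1
k=2  a_k=2  p_k/q_k = 53/3
k=3  a_k=1  p_k/q_k = 71/4
→ (71, 4).  Check: 71²=5041, 315·4²=5040, difference 1.
(71+4√315)^2 = 10081 + 568√315
(71+4√315)^3 = 1431431 + 80652√315
(71+4√315)^4 = 203253121 + 11452016√315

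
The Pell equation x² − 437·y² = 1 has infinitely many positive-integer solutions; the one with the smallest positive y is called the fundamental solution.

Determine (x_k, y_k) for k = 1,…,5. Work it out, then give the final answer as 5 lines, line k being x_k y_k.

4599 220
42301601 2023560
389090121399 18612704660
3578850894326401 171199655439120
32918270136924114999 1574694412116321100

d=437: √d = [20; 1,9,2,9,1,40] (ℓ=6, even), read p_5/q_5
i=0: a=20 ⇒ p=20, q=1
i=1: a=1 ⇒ p=21, q=1
i=2: a=9 ⇒ p=209, q=10
…
i=4: a=9 ⇒ p=4160, q=199
i=5: a=1 ⇒ p=4599, q=220
(x₁, y₁) = (4599, 220);  4599² − 437·220² = 1 ✓
n=2: (4599,220)∘(4599,220) = (4599·4599+437·220·220, 4599·220+220·4599) = (42301601,2023560)
n=3: (42301601,2023560)∘(4599,220) = (4599·42301601+437·220·2023560, 4599·2023560+220·42301601) = (389090121399,18612704660)
n=4: (389090121399,18612704660)∘(4599,220) = (4599·389090121399+437·220·18612704660, 4599·18612704660+220·389090121399) = (3578850894326401,171199655439120)
n=5: (3578850894326401,171199655439120)∘(4599,220) = (4599·3578850894326401+437·220·171199655439120, 4599·171199655439120+220·3578850894326401) = (32918270136924114999,1574694412116321100)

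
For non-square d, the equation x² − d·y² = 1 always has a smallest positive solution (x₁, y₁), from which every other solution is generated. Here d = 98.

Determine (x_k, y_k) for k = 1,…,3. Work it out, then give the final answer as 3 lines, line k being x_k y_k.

99 10
19601 1980
3880899 392030

√98 = [9; 1,8,1,18, …], period ℓ=4 (even) → k=3
a_0=9:  p_0=9·1+0=9,  q_0=9·0+1=1
a_1=1:  p_1=1·9+1=10,  q_1=1·1+0=1
a_2=8:  p_2=8·10+9=89,  q_2=8·1+1=9
a_3=1:  p_3=1·89+10=99,  q_3=1·9+1=10
fundamental: x₁=99, y₁=10  (since 9801 − 98·100 = 1)
k=2:  x_2 = 99·99+98·10·10 = 19601,  y_2 = 99·10+10·99 = 1980
k=3:  x_3 = 99·19601+98·10·1980 = 3880899,  y_3 = 99·1980+10·19601 = 392030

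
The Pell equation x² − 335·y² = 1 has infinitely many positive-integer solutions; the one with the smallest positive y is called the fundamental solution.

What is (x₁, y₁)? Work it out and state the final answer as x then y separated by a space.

604 33

[18; 3,3,3,36] for √335; ℓ=4 ⇒ convergent index 3
i=0: a=18 ⇒ p=18, q=1
…
i=2: a=3 ⇒ p=183, q=10
i=3: a=3 ⇒ p=604, q=33
fundamental: x₁=604, y₁=33  (since 364816 − 335·1089 = 1)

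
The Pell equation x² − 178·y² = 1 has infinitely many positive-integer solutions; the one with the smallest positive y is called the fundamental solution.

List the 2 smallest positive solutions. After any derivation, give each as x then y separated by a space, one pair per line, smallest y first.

√178 → a₀=13, period (2,1,12,1,2,26); ℓ=6 even so k=5
i=0: a=13 ⇒ p=13, q=1
i=1: a=2 ⇒ p=27, q=2
…
i=3: a=12 ⇒ p=507, q=38
i=4: a=1 ⇒ p=547, q=41
i=5: a=2 ⇒ p=1601, q=120
→ (1601, 120).  Check: 1601²=2563201, 178·120²=2563200, difference 1.
(1601+120√178)^2 = 5126401 + 384240√178

1601 120
5126401 384240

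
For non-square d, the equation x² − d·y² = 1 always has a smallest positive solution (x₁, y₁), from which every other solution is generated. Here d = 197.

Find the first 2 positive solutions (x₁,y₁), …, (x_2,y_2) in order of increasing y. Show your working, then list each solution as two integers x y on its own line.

393 28
308897 22008

[14; 28] for √197; ℓ=1 ⇒ convergent index 1
k=0  a_k=14  p_k/q_k = 14/1
k=1  a_k=28  p_k/q_k = 393/28
→ (393, 28).  Check: 393²=154449, 197·28²=154448, difference 1.
k=2:  x_2 = 393·393+197·28·28 = 308897,  y_2 = 393·28+28·393 = 22008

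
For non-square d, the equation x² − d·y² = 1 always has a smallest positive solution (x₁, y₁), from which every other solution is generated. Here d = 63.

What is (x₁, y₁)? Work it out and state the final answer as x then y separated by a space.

8 1

d=63: √d = [7; 1,14] (ℓ=2, even), read p_1/q_1
step 0: (7, 1)  from 7·(1,0) + (0,1)
step 1: (8, 1)  from 1·(7,1) + (1,0)
→ (8, 1).  Check: 8²=64, 63·1²=63, difference 1.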